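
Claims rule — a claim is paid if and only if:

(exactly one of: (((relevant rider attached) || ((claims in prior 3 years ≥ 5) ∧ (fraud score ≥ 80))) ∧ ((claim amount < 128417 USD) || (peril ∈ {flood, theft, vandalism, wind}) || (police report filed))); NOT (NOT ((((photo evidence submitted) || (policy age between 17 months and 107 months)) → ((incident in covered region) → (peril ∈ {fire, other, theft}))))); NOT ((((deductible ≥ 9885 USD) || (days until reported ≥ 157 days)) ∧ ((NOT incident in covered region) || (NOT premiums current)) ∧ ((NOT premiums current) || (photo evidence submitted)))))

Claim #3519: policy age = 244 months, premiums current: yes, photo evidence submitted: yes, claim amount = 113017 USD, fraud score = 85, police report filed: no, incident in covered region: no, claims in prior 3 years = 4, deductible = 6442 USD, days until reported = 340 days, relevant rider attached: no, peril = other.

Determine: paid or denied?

Paid

Atomic conditions:
  relevant rider attached: no → false
  claims in prior 3 years ≥ 5: 4 ≥ 5 is false
  fraud score ≥ 80: 85 ≥ 80 is true
  claim amount < 128417 USD: 113017 < 128417 is true
  peril ∈ {flood, theft, vandalism, wind}: other is not in the set → false
  police report filed: no → false
  photo evidence submitted: yes → true
  policy age between 17 months and 107 months: 244 in [17, 107] is false
  incident in covered region: no → false
  peril ∈ {fire, other, theft}: other is in the set → true
  deductible ≥ 9885 USD: 6442 ≥ 9885 is false
  days until reported ≥ 157 days: 340 ≥ 157 is true
  NOT incident in covered region: no → true
  NOT premiums current: yes → false
Combine:
[1.1.2] false AND true = false
[1.1] false OR false = false
[1.2] true OR false OR false = true
[1] false AND true = false
[2.1.1.1] true OR false = true
[2.1.1.2] false → true (antecedent false ⇒ implication holds) = true
[2.1.1] true → true = true
[2.1] NOT true = false
[2] NOT false = true
[3.1.1] false OR true = true
[3.1.2] true OR false = true
[3.1.3] false OR true = true
[3.1] true AND true AND true = true
[3] NOT true = false
[root] exactly-one(false, true, false) = true
Overall: true → paid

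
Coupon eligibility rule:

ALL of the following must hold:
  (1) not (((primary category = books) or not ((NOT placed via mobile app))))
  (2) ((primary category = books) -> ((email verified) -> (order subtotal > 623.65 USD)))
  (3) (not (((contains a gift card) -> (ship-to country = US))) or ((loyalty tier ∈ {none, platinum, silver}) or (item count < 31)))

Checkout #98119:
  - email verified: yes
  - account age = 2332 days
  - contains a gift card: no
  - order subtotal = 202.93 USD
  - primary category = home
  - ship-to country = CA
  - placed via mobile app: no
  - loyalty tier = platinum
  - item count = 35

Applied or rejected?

Atomic conditions:
  primary category = books: home == books is false
  NOT placed via mobile app: no → true
  email verified: yes → true
  order subtotal > 623.65 USD: 202.93 > 623.65 is false
  contains a gift card: no → false
  ship-to country = US: CA == US is false
  loyalty tier ∈ {none, platinum, silver}: platinum is in the set → true
  item count < 31: 35 < 31 is false
Combine:
[1.1.2] NOT true = false
[1.1] false OR false = false
[1] NOT false = true
[2.2] true → false = false
[2] false → false (antecedent false ⇒ implication holds) = true
[3.1.1] false → false (antecedent false ⇒ implication holds) = true
[3.1] NOT true = false
[3.2] true OR false = true
[3] false OR true = true
[root] true AND true AND true = true
Overall: true → applied

Applied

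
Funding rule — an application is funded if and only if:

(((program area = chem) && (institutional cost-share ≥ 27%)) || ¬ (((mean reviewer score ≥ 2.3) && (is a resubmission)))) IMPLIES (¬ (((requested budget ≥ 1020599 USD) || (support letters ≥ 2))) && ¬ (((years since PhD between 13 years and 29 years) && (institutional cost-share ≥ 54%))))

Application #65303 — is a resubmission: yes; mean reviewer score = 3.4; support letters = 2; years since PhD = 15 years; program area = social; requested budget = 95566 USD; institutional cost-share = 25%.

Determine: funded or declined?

Atomic conditions:
  program area = chem: social == chem is false
  institutional cost-share ≥ 27%: 25 ≥ 27 is false
  mean reviewer score ≥ 2.3: 3.4 ≥ 2.3 is true
  is a resubmission: yes → true
  requested budget ≥ 1020599 USD: 95566 ≥ 1020599 is false
  support letters ≥ 2: 2 ≥ 2 is true
  years since PhD between 13 years and 29 years: 15 in [13, 29] is true
  institutional cost-share ≥ 54%: 25 ≥ 54 is false
Combine:
[1.1] false AND false = false
[1.2.1] true AND true = true
[1.2] NOT true = false
[1] false OR false = false
[2.1.1] false OR true = true
[2.1] NOT true = false
[2.2.1] true AND false = false
[2.2] NOT false = true
[2] false AND true = false
[root] false → false (antecedent false ⇒ implication holds) = true
Overall: true → funded

Funded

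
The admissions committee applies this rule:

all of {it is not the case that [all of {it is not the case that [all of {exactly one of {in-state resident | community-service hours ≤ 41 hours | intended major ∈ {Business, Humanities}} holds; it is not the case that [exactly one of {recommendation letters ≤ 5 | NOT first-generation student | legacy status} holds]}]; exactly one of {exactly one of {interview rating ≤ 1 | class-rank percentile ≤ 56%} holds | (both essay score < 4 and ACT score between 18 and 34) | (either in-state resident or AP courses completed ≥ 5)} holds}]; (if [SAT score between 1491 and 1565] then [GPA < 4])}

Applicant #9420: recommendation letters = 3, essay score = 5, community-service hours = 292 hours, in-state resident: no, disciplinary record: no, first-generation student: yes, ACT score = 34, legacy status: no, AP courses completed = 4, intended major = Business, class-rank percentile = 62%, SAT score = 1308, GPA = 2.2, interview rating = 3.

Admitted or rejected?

Admitted

Atomic conditions:
  in-state resident: no → false
  community-service hours ≤ 41 hours: 292 ≤ 41 is false
  intended major ∈ {Business, Humanities}: Business is in the set → true
  recommendation letters ≤ 5: 3 ≤ 5 is true
  NOT first-generation student: yes → false
  legacy status: no → false
  interview rating ≤ 1: 3 ≤ 1 is false
  class-rank percentile ≤ 56%: 62 ≤ 56 is false
  essay score < 4: 5 < 4 is false
  ACT score between 18 and 34: 34 in [18, 34] is true
  AP courses completed ≥ 5: 4 ≥ 5 is false
  SAT score between 1491 and 1565: 1308 in [1491, 1565] is false
  GPA < 4: 2.2 < 4 is true
Combine:
[1.1.1.1.1] exactly-one(false, false, true) = true
[1.1.1.1.2.1] exactly-one(true, false, false) = true
[1.1.1.1.2] NOT true = false
[1.1.1.1] true AND false = false
[1.1.1] NOT false = true
[1.1.2.1] exactly-one(false, false) = false
[1.1.2.2] false AND true = false
[1.1.2.3] false OR false = false
[1.1.2] exactly-one(false, false, false) = false
[1.1] true AND false = false
[1] NOT false = true
[2] false → true (antecedent false ⇒ implication holds) = true
[root] true AND true = true
Overall: true → admitted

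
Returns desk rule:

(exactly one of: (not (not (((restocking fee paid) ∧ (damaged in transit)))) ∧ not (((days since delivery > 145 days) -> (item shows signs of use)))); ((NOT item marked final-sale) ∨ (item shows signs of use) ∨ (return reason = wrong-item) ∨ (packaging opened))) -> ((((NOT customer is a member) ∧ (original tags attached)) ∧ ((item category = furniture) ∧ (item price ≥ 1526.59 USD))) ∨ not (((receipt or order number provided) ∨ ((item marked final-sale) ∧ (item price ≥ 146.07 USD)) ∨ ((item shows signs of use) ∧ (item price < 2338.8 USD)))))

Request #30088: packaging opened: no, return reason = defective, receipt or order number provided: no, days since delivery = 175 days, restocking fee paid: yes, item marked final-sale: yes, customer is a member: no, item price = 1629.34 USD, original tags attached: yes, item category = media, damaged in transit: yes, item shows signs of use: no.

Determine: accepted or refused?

Refused

Atomic conditions:
  restocking fee paid: yes → true
  damaged in transit: yes → true
  days since delivery > 145 days: 175 > 145 is true
  item shows signs of use: no → false
  NOT item marked final-sale: yes → false
  return reason = wrong-item: defective == wrong-item is false
  packaging opened: no → false
  NOT customer is a member: no → true
  original tags attached: yes → true
  item category = furniture: media == furniture is false
  item price ≥ 1526.59 USD: 1629.34 ≥ 1526.59 is true
  receipt or order number provided: no → false
  item marked final-sale: yes → true
  item price ≥ 146.07 USD: 1629.34 ≥ 146.07 is true
  item price < 2338.8 USD: 1629.34 < 2338.8 is true
Combine:
[1.1.1.1.1] true AND true = true
[1.1.1.1] NOT true = false
[1.1.1] NOT false = true
[1.1.2.1] true → false = false
[1.1.2] NOT false = true
[1.1] true AND true = true
[1.2] false OR false OR false OR false = false
[1] exactly-one(true, false) = true
[2.1.1] true AND true = true
[2.1.2] false AND true = false
[2.1] true AND false = false
[2.2.1.2] true AND true = true
[2.2.1.3] false AND true = false
[2.2.1] false OR true OR false = true
[2.2] NOT true = false
[2] false OR false = false
[root] true → false = false
Overall: false → refused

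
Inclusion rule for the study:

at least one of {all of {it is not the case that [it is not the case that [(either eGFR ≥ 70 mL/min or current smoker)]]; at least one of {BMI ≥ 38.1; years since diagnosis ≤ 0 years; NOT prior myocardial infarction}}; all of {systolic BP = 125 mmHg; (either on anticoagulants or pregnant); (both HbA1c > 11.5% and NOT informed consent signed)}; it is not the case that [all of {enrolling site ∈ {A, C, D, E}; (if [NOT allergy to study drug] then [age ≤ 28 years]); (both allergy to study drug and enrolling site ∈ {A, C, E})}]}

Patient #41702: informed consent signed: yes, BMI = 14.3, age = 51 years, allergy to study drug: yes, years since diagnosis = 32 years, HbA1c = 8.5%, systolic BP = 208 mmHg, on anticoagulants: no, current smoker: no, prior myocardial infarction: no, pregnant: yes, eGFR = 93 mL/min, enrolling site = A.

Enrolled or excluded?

Atomic conditions:
  eGFR ≥ 70 mL/min: 93 ≥ 70 is true
  current smoker: no → false
  BMI ≥ 38.1: 14.3 ≥ 38.1 is false
  years since diagnosis ≤ 0 years: 32 ≤ 0 is false
  NOT prior myocardial infarction: no → true
  systolic BP = 125 mmHg: 208 == 125 is false
  on anticoagulants: no → false
  pregnant: yes → true
  HbA1c > 11.5%: 8.5 > 11.5 is false
  NOT informed consent signed: yes → false
  enrolling site ∈ {A, C, D, E}: A is in the set → true
  NOT allergy to study drug: yes → false
  age ≤ 28 years: 51 ≤ 28 is false
  allergy to study drug: yes → true
  enrolling site ∈ {A, C, E}: A is in the set → true
Combine:
[1.1.1.1] true OR false = true
[1.1.1] NOT true = false
[1.1] NOT false = true
[1.2] false OR false OR true = true
[1] true AND true = true
[2.2] false OR true = true
[2.3] false AND false = false
[2] false AND true AND false = false
[3.1.2] false → false (antecedent false ⇒ implication holds) = true
[3.1.3] true AND true = true
[3.1] true AND true AND true = true
[3] NOT true = false
[root] true OR false OR false = true
Overall: true → enrolled

Enrolled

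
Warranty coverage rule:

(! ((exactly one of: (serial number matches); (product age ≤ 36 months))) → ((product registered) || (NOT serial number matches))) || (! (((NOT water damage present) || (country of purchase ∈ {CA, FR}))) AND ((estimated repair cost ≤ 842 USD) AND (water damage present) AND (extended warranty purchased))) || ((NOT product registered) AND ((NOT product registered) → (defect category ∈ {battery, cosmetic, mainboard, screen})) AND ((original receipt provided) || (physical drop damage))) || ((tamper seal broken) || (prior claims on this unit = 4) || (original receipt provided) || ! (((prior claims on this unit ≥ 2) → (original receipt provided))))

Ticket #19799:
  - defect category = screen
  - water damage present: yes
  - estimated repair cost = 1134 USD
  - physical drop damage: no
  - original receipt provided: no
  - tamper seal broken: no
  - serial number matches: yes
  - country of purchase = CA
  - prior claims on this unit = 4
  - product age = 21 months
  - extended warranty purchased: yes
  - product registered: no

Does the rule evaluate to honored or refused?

Atomic conditions:
  serial number matches: yes → true
  product age ≤ 36 months: 21 ≤ 36 is true
  product registered: no → false
  NOT serial number matches: yes → false
  NOT water damage present: yes → false
  country of purchase ∈ {CA, FR}: CA is in the set → true
  estimated repair cost ≤ 842 USD: 1134 ≤ 842 is false
  water damage present: yes → true
  extended warranty purchased: yes → true
  NOT product registered: no → true
  defect category ∈ {battery, cosmetic, mainboard, screen}: screen is in the set → true
  original receipt provided: no → false
  physical drop damage: no → false
  tamper seal broken: no → false
  prior claims on this unit = 4: 4 == 4 is true
  prior claims on this unit ≥ 2: 4 ≥ 2 is true
Combine:
[1.1.1] exactly-one(true, true) = false
[1.1] NOT false = true
[1.2] false OR false = false
[1] true → false = false
[2.1.1] false OR true = true
[2.1] NOT true = false
[2.2] false AND true AND true = false
[2] false AND false = false
[3.2] true → true = true
[3.3] false OR false = false
[3] true AND true AND false = false
[4.4.1] true → false = false
[4.4] NOT false = true
[4] false OR true OR false OR true = true
[root] false OR false OR false OR true = true
Overall: true → honored

Honored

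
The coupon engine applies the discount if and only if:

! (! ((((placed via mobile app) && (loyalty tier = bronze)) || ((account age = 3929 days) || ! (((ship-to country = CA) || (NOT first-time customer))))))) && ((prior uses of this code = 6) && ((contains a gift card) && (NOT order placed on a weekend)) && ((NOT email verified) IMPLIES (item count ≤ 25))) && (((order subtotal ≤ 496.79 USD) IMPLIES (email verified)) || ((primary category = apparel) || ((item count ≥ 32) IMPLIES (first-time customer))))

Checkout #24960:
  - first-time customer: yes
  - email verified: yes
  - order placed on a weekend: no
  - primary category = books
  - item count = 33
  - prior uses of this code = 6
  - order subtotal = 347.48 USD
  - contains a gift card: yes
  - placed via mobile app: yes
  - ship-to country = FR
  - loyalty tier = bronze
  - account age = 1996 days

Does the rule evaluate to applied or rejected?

Applied

Atomic conditions:
  placed via mobile app: yes → true
  loyalty tier = bronze: bronze == bronze is true
  account age = 3929 days: 1996 == 3929 is false
  ship-to country = CA: FR == CA is false
  NOT first-time customer: yes → false
  prior uses of this code = 6: 6 == 6 is true
  contains a gift card: yes → true
  NOT order placed on a weekend: no → true
  NOT email verified: yes → false
  item count ≤ 25: 33 ≤ 25 is false
  order subtotal ≤ 496.79 USD: 347.48 ≤ 496.79 is true
  email verified: yes → true
  primary category = apparel: books == apparel is false
  item count ≥ 32: 33 ≥ 32 is true
  first-time customer: yes → true
Combine:
[1.1.1.1] true AND true = true
[1.1.1.2.2.1] false OR false = false
[1.1.1.2.2] NOT false = true
[1.1.1.2] false OR true = true
[1.1.1] true OR true = true
[1.1] NOT true = false
[1] NOT false = true
[2.2] true AND true = true
[2.3] false → false (antecedent false ⇒ implication holds) = true
[2] true AND true AND true = true
[3.1] true → true = true
[3.2.2] true → true = true
[3.2] false OR true = true
[3] true OR true = true
[root] true AND true AND true = true
Overall: true → applied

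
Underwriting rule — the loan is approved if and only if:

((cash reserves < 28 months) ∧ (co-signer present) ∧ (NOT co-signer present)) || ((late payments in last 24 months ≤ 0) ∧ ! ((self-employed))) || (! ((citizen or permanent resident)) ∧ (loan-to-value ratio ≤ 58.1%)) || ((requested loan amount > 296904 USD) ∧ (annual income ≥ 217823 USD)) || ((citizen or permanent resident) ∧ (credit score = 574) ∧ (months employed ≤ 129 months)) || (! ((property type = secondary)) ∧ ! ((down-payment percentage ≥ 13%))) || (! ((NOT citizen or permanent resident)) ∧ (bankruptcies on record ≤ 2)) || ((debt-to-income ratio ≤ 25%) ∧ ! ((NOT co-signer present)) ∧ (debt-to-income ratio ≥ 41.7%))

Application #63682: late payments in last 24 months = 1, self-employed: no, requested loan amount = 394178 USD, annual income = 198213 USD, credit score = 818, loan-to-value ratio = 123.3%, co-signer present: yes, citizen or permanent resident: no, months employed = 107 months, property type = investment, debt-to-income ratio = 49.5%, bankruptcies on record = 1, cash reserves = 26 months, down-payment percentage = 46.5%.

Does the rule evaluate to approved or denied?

Atomic conditions:
  cash reserves < 28 months: 26 < 28 is true
  co-signer present: yes → true
  NOT co-signer present: yes → false
  late payments in last 24 months ≤ 0: 1 ≤ 0 is false
  self-employed: no → false
  citizen or permanent resident: no → false
  loan-to-value ratio ≤ 58.1%: 123.3 ≤ 58.1 is false
  requested loan amount > 296904 USD: 394178 > 296904 is true
  annual income ≥ 217823 USD: 198213 ≥ 217823 is false
  credit score = 574: 818 == 574 is false
  months employed ≤ 129 months: 107 ≤ 129 is true
  property type = secondary: investment == secondary is false
  down-payment percentage ≥ 13%: 46.5 ≥ 13 is true
  NOT citizen or permanent resident: no → true
  bankruptcies on record ≤ 2: 1 ≤ 2 is true
  debt-to-income ratio ≤ 25%: 49.5 ≤ 25 is false
  debt-to-income ratio ≥ 41.7%: 49.5 ≥ 41.7 is true
Combine:
[1] true AND true AND false = false
[2.2] NOT false = true
[2] false AND true = false
[3.1] NOT false = true
[3] true AND false = false
[4] true AND false = false
[5] false AND false AND true = false
[6.1] NOT false = true
[6.2] NOT true = false
[6] true AND false = false
[7.1] NOT true = false
[7] false AND true = false
[8.2] NOT false = true
[8] false AND true AND true = false
[root] false OR false OR false OR false OR false OR false OR false OR false = false
Overall: false → denied

Denied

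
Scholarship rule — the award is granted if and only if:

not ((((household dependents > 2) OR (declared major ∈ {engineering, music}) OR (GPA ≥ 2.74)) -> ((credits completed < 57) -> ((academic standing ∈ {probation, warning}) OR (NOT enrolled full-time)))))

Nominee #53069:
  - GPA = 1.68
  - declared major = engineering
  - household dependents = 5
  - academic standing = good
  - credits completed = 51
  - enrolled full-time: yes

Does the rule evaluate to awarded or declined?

Awarded

Atomic conditions:
  household dependents > 2: 5 > 2 is true
  declared major ∈ {engineering, music}: engineering is in the set → true
  GPA ≥ 2.74: 1.68 ≥ 2.74 is false
  credits completed < 57: 51 < 57 is true
  academic standing ∈ {probation, warning}: good is not in the set → false
  NOT enrolled full-time: yes → false
Combine:
[1.1] true OR true OR false = true
[1.2.2] false OR false = false
[1.2] true → false = false
[1] true → false = false
[root] NOT false = true
Overall: true → awarded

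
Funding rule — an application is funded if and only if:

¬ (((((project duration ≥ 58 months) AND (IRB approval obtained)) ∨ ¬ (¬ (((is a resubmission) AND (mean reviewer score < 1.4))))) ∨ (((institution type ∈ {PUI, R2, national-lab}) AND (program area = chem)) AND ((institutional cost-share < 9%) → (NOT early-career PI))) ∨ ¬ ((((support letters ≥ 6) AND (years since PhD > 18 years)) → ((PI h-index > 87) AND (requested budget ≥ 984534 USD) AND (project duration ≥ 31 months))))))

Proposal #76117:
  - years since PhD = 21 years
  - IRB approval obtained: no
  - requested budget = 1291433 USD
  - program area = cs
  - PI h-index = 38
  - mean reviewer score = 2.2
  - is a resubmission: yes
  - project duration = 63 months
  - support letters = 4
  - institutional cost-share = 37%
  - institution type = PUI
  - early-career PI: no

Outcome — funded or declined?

Atomic conditions:
  project duration ≥ 58 months: 63 ≥ 58 is true
  IRB approval obtained: no → false
  is a resubmission: yes → true
  mean reviewer score < 1.4: 2.2 < 1.4 is false
  institution type ∈ {PUI, R2, national-lab}: PUI is in the set → true
  program area = chem: cs == chem is false
  institutional cost-share < 9%: 37 < 9 is false
  NOT early-career PI: no → true
  support letters ≥ 6: 4 ≥ 6 is false
  years since PhD > 18 years: 21 > 18 is true
  PI h-index > 87: 38 > 87 is false
  requested budget ≥ 984534 USD: 1291433 ≥ 984534 is true
  project duration ≥ 31 months: 63 ≥ 31 is true
Combine:
[1.1.1] true AND false = false
[1.1.2.1.1] true AND false = false
[1.1.2.1] NOT false = true
[1.1.2] NOT true = false
[1.1] false OR false = false
[1.2.1] true AND false = false
[1.2.2] false → true (antecedent false ⇒ implication holds) = true
[1.2] false AND true = false
[1.3.1.1] false AND true = false
[1.3.1.2] false AND true AND true = false
[1.3.1] false → false (antecedent false ⇒ implication holds) = true
[1.3] NOT true = false
[1] false OR false OR false = false
[root] NOT false = true
Overall: true → funded

Funded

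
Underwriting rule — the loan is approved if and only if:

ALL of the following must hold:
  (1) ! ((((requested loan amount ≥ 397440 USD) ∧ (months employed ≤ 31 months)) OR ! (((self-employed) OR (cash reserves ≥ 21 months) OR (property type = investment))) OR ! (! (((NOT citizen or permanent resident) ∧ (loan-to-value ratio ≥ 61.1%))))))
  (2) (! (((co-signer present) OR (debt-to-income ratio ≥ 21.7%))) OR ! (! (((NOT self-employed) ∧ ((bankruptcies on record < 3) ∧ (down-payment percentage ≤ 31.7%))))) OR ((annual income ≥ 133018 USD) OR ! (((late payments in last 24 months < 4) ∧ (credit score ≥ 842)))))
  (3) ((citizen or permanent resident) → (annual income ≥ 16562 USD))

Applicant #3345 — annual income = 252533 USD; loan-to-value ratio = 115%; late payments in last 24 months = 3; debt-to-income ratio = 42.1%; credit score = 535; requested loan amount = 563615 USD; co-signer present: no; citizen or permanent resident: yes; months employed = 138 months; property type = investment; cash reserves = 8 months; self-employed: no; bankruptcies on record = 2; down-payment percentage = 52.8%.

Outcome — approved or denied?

Atomic conditions:
  requested loan amount ≥ 397440 USD: 563615 ≥ 397440 is true
  months employed ≤ 31 months: 138 ≤ 31 is false
  self-employed: no → false
  cash reserves ≥ 21 months: 8 ≥ 21 is false
  property type = investment: investment == investment is true
  NOT citizen or permanent resident: yes → false
  loan-to-value ratio ≥ 61.1%: 115 ≥ 61.1 is true
  co-signer present: no → false
  debt-to-income ratio ≥ 21.7%: 42.1 ≥ 21.7 is true
  NOT self-employed: no → true
  bankruptcies on record < 3: 2 < 3 is true
  down-payment percentage ≤ 31.7%: 52.8 ≤ 31.7 is false
  annual income ≥ 133018 USD: 252533 ≥ 133018 is true
  late payments in last 24 months < 4: 3 < 4 is true
  credit score ≥ 842: 535 ≥ 842 is false
  citizen or permanent resident: yes → true
  annual income ≥ 16562 USD: 252533 ≥ 16562 is true
Combine:
[1.1.1] true AND false = false
[1.1.2.1] false OR false OR true = true
[1.1.2] NOT true = false
[1.1.3.1.1] false AND true = false
[1.1.3.1] NOT false = true
[1.1.3] NOT true = false
[1.1] false OR false OR false = false
[1] NOT false = true
[2.1.1] false OR true = true
[2.1] NOT true = false
[2.2.1.1.2] true AND false = false
[2.2.1.1] true AND false = false
[2.2.1] NOT false = true
[2.2] NOT true = false
[2.3.2.1] true AND false = false
[2.3.2] NOT false = true
[2.3] true OR true = true
[2] false OR false OR true = true
[3] true → true = true
[root] true AND true AND true = true
Overall: true → approved

Approved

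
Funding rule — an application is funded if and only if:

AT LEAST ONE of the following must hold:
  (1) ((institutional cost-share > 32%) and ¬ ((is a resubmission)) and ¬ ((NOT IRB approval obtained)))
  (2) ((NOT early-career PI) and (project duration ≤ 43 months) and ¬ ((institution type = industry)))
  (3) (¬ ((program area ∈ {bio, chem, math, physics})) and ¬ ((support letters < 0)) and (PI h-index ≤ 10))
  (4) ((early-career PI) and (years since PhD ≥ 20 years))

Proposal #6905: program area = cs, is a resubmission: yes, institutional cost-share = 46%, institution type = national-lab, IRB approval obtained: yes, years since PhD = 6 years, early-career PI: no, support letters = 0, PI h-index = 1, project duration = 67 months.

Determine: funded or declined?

Atomic conditions:
  institutional cost-share > 32%: 46 > 32 is true
  is a resubmission: yes → true
  NOT IRB approval obtained: yes → false
  NOT early-career PI: no → true
  project duration ≤ 43 months: 67 ≤ 43 is false
  institution type = industry: national-lab == industry is false
  program area ∈ {bio, chem, math, physics}: cs is not in the set → false
  support letters < 0: 0 < 0 is false
  PI h-index ≤ 10: 1 ≤ 10 is true
  early-career PI: no → false
  years since PhD ≥ 20 years: 6 ≥ 20 is false
Combine:
[1.2] NOT true = false
[1.3] NOT false = true
[1] true AND false AND true = false
[2.3] NOT false = true
[2] true AND false AND true = false
[3.1] NOT false = true
[3.2] NOT false = true
[3] true AND true AND true = true
[4] false AND false = false
[root] false OR false OR true OR false = true
Overall: true → funded

Funded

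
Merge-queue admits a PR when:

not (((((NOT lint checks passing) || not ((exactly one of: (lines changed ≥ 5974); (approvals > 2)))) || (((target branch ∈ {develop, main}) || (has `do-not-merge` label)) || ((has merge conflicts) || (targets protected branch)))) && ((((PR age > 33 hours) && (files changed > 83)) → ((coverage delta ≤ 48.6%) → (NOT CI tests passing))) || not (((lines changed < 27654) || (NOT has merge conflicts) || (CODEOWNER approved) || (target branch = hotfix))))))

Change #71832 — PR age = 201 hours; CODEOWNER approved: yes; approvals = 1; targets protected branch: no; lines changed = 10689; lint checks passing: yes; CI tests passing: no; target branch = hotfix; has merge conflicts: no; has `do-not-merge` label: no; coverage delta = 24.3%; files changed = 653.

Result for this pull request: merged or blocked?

Merged

Atomic conditions:
  NOT lint checks passing: yes → false
  lines changed ≥ 5974: 10689 ≥ 5974 is true
  approvals > 2: 1 > 2 is false
  target branch ∈ {develop, main}: hotfix is not in the set → false
  has `do-not-merge` label: no → false
  has merge conflicts: no → false
  targets protected branch: no → false
  PR age > 33 hours: 201 > 33 is true
  files changed > 83: 653 > 83 is true
  coverage delta ≤ 48.6%: 24.3 ≤ 48.6 is true
  NOT CI tests passing: no → true
  lines changed < 27654: 10689 < 27654 is true
  NOT has merge conflicts: no → true
  CODEOWNER approved: yes → true
  target branch = hotfix: hotfix == hotfix is true
Combine:
[1.1.1.2.1] exactly-one(true, false) = true
[1.1.1.2] NOT true = false
[1.1.1] false OR false = false
[1.1.2.1] false OR false = false
[1.1.2.2] false OR false = false
[1.1.2] false OR false = false
[1.1] false OR false = false
[1.2.1.1] true AND true = true
[1.2.1.2] true → true = true
[1.2.1] true → true = true
[1.2.2.1] true OR true OR true OR true = true
[1.2.2] NOT true = false
[1.2] true OR false = true
[1] false AND true = false
[root] NOT false = true
Overall: true → merged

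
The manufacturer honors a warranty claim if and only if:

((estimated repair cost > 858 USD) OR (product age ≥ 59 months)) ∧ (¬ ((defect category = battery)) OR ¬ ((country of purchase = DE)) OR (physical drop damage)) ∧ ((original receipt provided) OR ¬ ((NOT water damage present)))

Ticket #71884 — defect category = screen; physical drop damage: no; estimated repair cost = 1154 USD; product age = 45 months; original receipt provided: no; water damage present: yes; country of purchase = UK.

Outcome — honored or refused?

Atomic conditions:
  estimated repair cost > 858 USD: 1154 > 858 is true
  product age ≥ 59 months: 45 ≥ 59 is false
  defect category = battery: screen == battery is false
  country of purchase = DE: UK == DE is false
  physical drop damage: no → false
  original receipt provided: no → false
  NOT water damage present: yes → false
Combine:
[1] true OR false = true
[2.1] NOT false = true
[2.2] NOT false = true
[2] true OR true OR false = true
[3.2] NOT false = true
[3] false OR true = true
[root] true AND true AND true = true
Overall: true → honored

Honored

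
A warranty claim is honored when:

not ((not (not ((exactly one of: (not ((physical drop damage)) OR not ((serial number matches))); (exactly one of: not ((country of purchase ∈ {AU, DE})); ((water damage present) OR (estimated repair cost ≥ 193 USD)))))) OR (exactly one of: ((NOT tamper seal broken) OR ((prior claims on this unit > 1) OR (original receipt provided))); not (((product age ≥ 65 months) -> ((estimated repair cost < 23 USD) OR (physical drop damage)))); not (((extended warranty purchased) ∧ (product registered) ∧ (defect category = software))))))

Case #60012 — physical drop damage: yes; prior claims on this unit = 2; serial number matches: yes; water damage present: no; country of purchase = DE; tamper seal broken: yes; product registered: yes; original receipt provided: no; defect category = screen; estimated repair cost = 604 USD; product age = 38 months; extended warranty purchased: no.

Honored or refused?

Refused

Atomic conditions:
  physical drop damage: yes → true
  serial number matches: yes → true
  country of purchase ∈ {AU, DE}: DE is in the set → true
  water damage present: no → false
  estimated repair cost ≥ 193 USD: 604 ≥ 193 is true
  NOT tamper seal broken: yes → false
  prior claims on this unit > 1: 2 > 1 is true
  original receipt provided: no → false
  product age ≥ 65 months: 38 ≥ 65 is false
  estimated repair cost < 23 USD: 604 < 23 is false
  extended warranty purchased: no → false
  product registered: yes → true
  defect category = software: screen == software is false
Combine:
[1.1.1.1.1.1] NOT true = false
[1.1.1.1.1.2] NOT true = false
[1.1.1.1.1] false OR false = false
[1.1.1.1.2.1] NOT true = false
[1.1.1.1.2.2] false OR true = true
[1.1.1.1.2] exactly-one(false, true) = true
[1.1.1.1] exactly-one(false, true) = true
[1.1.1] NOT true = false
[1.1] NOT false = true
[1.2.1.2] true OR false = true
[1.2.1] false OR true = true
[1.2.2.1.2] false OR true = true
[1.2.2.1] false → true (antecedent false ⇒ implication holds) = true
[1.2.2] NOT true = false
[1.2.3.1] false AND true AND false = false
[1.2.3] NOT false = true
[1.2] exactly-one(true, false, true) = false
[1] true OR false = true
[root] NOT true = false
Overall: false → refused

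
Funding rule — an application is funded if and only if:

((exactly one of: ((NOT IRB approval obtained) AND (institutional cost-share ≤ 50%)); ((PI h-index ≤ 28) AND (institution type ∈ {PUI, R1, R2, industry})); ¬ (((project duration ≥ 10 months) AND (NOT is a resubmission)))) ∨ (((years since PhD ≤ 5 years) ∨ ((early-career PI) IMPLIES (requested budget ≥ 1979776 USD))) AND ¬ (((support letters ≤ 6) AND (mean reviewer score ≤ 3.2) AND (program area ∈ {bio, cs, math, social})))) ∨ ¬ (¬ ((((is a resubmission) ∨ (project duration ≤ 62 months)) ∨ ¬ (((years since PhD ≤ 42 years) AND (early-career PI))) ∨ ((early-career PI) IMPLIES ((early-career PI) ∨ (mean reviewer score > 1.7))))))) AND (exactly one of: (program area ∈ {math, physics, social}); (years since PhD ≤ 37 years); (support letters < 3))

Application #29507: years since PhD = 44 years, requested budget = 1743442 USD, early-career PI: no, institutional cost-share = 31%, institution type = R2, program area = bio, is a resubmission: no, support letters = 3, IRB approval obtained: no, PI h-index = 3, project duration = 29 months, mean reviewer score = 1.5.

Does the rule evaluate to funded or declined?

Declined

Atomic conditions:
  NOT IRB approval obtained: no → true
  institutional cost-share ≤ 50%: 31 ≤ 50 is true
  PI h-index ≤ 28: 3 ≤ 28 is true
  institution type ∈ {PUI, R1, R2, industry}: R2 is in the set → true
  project duration ≥ 10 months: 29 ≥ 10 is true
  NOT is a resubmission: no → true
  years since PhD ≤ 5 years: 44 ≤ 5 is false
  early-career PI: no → false
  requested budget ≥ 1979776 USD: 1743442 ≥ 1979776 is false
  support letters ≤ 6: 3 ≤ 6 is true
  mean reviewer score ≤ 3.2: 1.5 ≤ 3.2 is true
  program area ∈ {bio, cs, math, social}: bio is in the set → true
  is a resubmission: no → false
  project duration ≤ 62 months: 29 ≤ 62 is true
  years since PhD ≤ 42 years: 44 ≤ 42 is false
  mean reviewer score > 1.7: 1.5 > 1.7 is false
  program area ∈ {math, physics, social}: bio is not in the set → false
  years since PhD ≤ 37 years: 44 ≤ 37 is false
  support letters < 3: 3 < 3 is false
Combine:
[1.1.1] true AND true = true
[1.1.2] true AND true = true
[1.1.3.1] true AND true = true
[1.1.3] NOT true = false
[1.1] exactly-one(true, true, false) = false
[1.2.1.2] false → false (antecedent false ⇒ implication holds) = true
[1.2.1] false OR true = true
[1.2.2.1] true AND true AND true = true
[1.2.2] NOT true = false
[1.2] true AND false = false
[1.3.1.1.1] false OR true = true
[1.3.1.1.2.1] false AND false = false
[1.3.1.1.2] NOT false = true
[1.3.1.1.3.2] false OR false = false
[1.3.1.1.3] false → false (antecedent false ⇒ implication holds) = true
[1.3.1.1] true OR true OR true = true
[1.3.1] NOT true = false
[1.3] NOT false = true
[1] false OR false OR true = true
[2] exactly-one(false, false, false) = false
[root] true AND false = false
Overall: false → declined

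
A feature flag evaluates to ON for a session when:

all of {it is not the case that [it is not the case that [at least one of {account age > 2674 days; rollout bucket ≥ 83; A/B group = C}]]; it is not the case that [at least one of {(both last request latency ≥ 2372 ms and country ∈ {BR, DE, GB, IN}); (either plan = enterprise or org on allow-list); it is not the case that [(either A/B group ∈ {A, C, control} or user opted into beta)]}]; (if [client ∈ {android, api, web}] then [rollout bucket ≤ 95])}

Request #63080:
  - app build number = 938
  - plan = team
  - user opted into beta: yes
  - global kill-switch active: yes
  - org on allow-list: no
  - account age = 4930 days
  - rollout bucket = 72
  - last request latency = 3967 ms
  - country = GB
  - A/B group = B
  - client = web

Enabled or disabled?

Disabled

Atomic conditions:
  account age > 2674 days: 4930 > 2674 is true
  rollout bucket ≥ 83: 72 ≥ 83 is false
  A/B group = C: B == C is false
  last request latency ≥ 2372 ms: 3967 ≥ 2372 is true
  country ∈ {BR, DE, GB, IN}: GB is in the set → true
  plan = enterprise: team == enterprise is false
  org on allow-list: no → false
  A/B group ∈ {A, C, control}: B is not in the set → false
  user opted into beta: yes → true
  client ∈ {android, api, web}: web is in the set → true
  rollout bucket ≤ 95: 72 ≤ 95 is true
Combine:
[1.1.1] true OR false OR false = true
[1.1] NOT true = false
[1] NOT false = true
[2.1.1] true AND true = true
[2.1.2] false OR false = false
[2.1.3.1] false OR true = true
[2.1.3] NOT true = false
[2.1] true OR false OR false = true
[2] NOT true = false
[3] true → true = true
[root] true AND false AND true = false
Overall: false → disabled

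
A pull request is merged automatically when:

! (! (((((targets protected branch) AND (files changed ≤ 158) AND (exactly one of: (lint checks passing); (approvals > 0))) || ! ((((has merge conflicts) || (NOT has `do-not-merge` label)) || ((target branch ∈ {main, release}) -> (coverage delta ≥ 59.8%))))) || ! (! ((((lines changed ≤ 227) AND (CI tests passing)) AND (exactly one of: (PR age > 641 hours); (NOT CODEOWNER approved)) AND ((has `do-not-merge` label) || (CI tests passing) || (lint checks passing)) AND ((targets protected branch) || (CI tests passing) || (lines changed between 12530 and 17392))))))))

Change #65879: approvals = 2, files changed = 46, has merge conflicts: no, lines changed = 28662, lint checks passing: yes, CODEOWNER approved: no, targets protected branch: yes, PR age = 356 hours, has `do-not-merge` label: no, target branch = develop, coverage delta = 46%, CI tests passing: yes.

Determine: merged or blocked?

Blocked

Atomic conditions:
  targets protected branch: yes → true
  files changed ≤ 158: 46 ≤ 158 is true
  lint checks passing: yes → true
  approvals > 0: 2 > 0 is true
  has merge conflicts: no → false
  NOT has `do-not-merge` label: no → true
  target branch ∈ {main, release}: develop is not in the set → false
  coverage delta ≥ 59.8%: 46 ≥ 59.8 is false
  lines changed ≤ 227: 28662 ≤ 227 is false
  CI tests passing: yes → true
  PR age > 641 hours: 356 > 641 is false
  NOT CODEOWNER approved: no → true
  has `do-not-merge` label: no → false
  lines changed between 12530 and 17392: 28662 in [12530, 17392] is false
Combine:
[1.1.1.1.3] exactly-one(true, true) = false
[1.1.1.1] true AND true AND false = false
[1.1.1.2.1.1] false OR true = true
[1.1.1.2.1.2] false → false (antecedent false ⇒ implication holds) = true
[1.1.1.2.1] true OR true = true
[1.1.1.2] NOT true = false
[1.1.1] false OR false = false
[1.1.2.1.1.1] false AND true = false
[1.1.2.1.1.2] exactly-one(false, true) = true
[1.1.2.1.1.3] false OR true OR true = true
[1.1.2.1.1.4] true OR true OR false = true
[1.1.2.1.1] false AND true AND true AND true = false
[1.1.2.1] NOT false = true
[1.1.2] NOT true = false
[1.1] false OR false = false
[1] NOT false = true
[root] NOT true = false
Overall: false → blocked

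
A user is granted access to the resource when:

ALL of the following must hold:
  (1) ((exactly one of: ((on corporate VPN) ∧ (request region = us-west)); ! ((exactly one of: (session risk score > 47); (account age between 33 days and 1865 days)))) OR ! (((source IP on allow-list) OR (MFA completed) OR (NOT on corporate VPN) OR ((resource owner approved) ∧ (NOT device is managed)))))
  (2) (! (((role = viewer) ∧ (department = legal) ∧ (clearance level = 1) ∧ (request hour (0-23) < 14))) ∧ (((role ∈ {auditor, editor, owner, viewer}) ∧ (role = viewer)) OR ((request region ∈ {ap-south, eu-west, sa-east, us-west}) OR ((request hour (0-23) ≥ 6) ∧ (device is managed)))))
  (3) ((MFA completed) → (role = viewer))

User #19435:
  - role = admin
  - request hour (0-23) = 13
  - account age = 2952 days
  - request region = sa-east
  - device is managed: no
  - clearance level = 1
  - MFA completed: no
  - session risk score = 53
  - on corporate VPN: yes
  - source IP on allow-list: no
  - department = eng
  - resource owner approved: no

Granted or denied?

Granted

Atomic conditions:
  on corporate VPN: yes → true
  request region = us-west: sa-east == us-west is false
  session risk score > 47: 53 > 47 is true
  account age between 33 days and 1865 days: 2952 in [33, 1865] is false
  source IP on allow-list: no → false
  MFA completed: no → false
  NOT on corporate VPN: yes → false
  resource owner approved: no → false
  NOT device is managed: no → true
  role = viewer: admin == viewer is false
  department = legal: eng == legal is false
  clearance level = 1: 1 == 1 is true
  request hour (0-23) < 14: 13 < 14 is true
  role ∈ {auditor, editor, owner, viewer}: admin is not in the set → false
  request region ∈ {ap-south, eu-west, sa-east, us-west}: sa-east is in the set → true
  request hour (0-23) ≥ 6: 13 ≥ 6 is true
  device is managed: no → false
Combine:
[1.1.1] true AND false = false
[1.1.2.1] exactly-one(true, false) = true
[1.1.2] NOT true = false
[1.1] exactly-one(false, false) = false
[1.2.1.4] false AND true = false
[1.2.1] false OR false OR false OR false = false
[1.2] NOT false = true
[1] false OR true = true
[2.1.1] false AND false AND true AND true = false
[2.1] NOT false = true
[2.2.1] false AND false = false
[2.2.2.2] true AND false = false
[2.2.2] true OR false = true
[2.2] false OR true = true
[2] true AND true = true
[3] false → false (antecedent false ⇒ implication holds) = true
[root] true AND true AND true = true
Overall: true → granted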